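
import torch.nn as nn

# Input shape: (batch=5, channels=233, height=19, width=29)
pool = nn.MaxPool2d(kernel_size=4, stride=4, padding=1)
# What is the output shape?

Input shape: (5, 233, 19, 29)
Output shape: (5, 233, 5, 7)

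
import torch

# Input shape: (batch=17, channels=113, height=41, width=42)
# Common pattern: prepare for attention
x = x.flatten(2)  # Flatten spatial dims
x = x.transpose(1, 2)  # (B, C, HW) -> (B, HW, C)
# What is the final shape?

Input shape: (17, 113, 41, 42)
  -> after flatten(2): (17, 113, 1722)
Output shape: (17, 1722, 113)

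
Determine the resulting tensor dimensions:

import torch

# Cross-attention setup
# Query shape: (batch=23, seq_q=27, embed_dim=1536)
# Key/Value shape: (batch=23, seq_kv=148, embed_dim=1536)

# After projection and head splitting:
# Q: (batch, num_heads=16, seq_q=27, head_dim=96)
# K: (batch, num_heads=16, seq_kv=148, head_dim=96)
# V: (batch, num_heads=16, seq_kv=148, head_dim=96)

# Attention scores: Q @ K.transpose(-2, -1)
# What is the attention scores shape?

Input shape: (23, 27, 1536)
Output shape: (23, 16, 27, 148)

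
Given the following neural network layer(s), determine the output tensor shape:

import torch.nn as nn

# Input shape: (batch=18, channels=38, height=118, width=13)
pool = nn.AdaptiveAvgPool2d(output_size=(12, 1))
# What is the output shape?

Input shape: (18, 38, 118, 13)
Output shape: (18, 38, 12, 1)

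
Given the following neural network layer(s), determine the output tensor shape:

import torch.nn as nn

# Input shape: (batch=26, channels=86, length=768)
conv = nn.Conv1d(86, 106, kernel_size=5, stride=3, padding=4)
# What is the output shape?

Input shape: (26, 86, 768)
Output shape: (26, 106, 258)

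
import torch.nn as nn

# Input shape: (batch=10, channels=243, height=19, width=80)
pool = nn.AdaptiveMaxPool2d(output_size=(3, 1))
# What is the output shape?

Input shape: (10, 243, 19, 80)
Output shape: (10, 243, 3, 1)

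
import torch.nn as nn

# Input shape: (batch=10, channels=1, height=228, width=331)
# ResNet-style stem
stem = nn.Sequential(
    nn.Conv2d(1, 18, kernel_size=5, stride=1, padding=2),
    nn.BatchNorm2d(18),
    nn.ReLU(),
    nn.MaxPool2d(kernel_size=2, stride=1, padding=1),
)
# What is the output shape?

Input shape: (10, 1, 228, 331)
  -> after Conv2d 5x5 stride=1: (10, 18, 228, 331)
Output shape: (10, 18, 229, 332)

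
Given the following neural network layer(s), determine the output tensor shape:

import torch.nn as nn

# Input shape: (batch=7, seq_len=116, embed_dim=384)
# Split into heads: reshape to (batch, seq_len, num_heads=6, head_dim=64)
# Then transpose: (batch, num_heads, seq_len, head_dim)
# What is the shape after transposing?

Input shape: (7, 116, 384)
  -> after reshape: (7, 116, 6, 64)
Output shape: (7, 6, 116, 64)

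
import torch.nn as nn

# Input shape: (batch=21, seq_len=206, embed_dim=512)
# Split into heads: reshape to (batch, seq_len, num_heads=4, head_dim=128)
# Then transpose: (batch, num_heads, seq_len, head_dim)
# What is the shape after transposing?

Input shape: (21, 206, 512)
  -> after reshape: (21, 206, 4, 128)
Output shape: (21, 4, 206, 128)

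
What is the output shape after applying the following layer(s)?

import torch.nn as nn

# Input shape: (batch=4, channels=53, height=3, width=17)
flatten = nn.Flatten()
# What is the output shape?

Input shape: (4, 53, 3, 17)
Output shape: (4, 2703)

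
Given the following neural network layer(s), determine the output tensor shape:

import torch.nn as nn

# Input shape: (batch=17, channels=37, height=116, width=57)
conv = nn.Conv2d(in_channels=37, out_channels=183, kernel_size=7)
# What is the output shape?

Input shape: (17, 37, 116, 57)
Output shape: (17, 183, 110, 51)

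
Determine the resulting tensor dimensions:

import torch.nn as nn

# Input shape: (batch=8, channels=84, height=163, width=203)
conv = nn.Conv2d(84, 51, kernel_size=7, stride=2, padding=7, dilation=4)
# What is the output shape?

Input shape: (8, 84, 163, 203)
Output shape: (8, 51, 77, 97)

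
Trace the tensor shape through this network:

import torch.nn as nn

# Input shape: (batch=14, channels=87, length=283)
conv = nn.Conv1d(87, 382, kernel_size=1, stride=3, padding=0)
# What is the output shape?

Input shape: (14, 87, 283)
Output shape: (14, 382, 95)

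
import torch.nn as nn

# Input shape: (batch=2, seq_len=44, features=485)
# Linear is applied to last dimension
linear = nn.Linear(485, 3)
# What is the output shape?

Input shape: (2, 44, 485)
Output shape: (2, 44, 3)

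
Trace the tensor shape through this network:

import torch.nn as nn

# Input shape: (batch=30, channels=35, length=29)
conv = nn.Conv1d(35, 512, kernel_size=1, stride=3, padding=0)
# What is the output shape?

Input shape: (30, 35, 29)
Output shape: (30, 512, 10)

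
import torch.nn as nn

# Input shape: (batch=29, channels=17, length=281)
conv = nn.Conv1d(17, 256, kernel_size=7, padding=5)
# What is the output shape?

Input shape: (29, 17, 281)
Output shape: (29, 256, 285)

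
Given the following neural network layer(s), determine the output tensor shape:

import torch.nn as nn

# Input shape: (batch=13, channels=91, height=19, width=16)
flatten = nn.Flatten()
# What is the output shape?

Input shape: (13, 91, 19, 16)
Output shape: (13, 27664)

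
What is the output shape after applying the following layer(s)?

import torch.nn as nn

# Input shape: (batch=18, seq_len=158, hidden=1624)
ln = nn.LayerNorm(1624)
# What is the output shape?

Input shape: (18, 158, 1624)
Output shape: (18, 158, 1624)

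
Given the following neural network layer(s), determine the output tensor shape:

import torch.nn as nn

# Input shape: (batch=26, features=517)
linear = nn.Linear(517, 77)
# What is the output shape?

Input shape: (26, 517)
Output shape: (26, 77)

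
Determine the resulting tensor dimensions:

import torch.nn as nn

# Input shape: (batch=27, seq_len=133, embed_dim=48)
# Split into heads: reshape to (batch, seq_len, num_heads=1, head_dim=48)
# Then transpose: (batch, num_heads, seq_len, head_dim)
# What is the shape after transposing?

Input shape: (27, 133, 48)
  -> after reshape: (27, 133, 1, 48)
Output shape: (27, 1, 133, 48)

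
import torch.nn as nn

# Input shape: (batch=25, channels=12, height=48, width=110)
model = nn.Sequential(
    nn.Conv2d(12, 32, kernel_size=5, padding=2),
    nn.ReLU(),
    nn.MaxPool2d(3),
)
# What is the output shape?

Input shape: (25, 12, 48, 110)
  -> after Conv2d: (25, 32, 48, 110)
  -> after ReLU: (25, 32, 48, 110)
Output shape: (25, 32, 16, 36)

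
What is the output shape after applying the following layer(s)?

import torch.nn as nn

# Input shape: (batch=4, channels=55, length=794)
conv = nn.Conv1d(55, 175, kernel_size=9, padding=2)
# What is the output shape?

Input shape: (4, 55, 794)
Output shape: (4, 175, 790)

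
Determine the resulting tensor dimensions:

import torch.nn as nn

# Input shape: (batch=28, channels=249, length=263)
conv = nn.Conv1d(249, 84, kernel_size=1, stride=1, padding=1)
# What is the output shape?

Input shape: (28, 249, 263)
Output shape: (28, 84, 265)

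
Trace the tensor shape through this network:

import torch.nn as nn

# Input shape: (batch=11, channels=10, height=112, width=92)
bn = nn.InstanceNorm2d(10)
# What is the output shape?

Input shape: (11, 10, 112, 92)
Output shape: (11, 10, 112, 92)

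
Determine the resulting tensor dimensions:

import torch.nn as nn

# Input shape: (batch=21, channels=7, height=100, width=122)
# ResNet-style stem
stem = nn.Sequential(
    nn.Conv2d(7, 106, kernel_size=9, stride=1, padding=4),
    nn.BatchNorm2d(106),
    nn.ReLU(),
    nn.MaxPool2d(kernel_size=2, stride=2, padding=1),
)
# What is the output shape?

Input shape: (21, 7, 100, 122)
  -> after Conv2d 9x9 stride=1: (21, 106, 100, 122)
Output shape: (21, 106, 51, 62)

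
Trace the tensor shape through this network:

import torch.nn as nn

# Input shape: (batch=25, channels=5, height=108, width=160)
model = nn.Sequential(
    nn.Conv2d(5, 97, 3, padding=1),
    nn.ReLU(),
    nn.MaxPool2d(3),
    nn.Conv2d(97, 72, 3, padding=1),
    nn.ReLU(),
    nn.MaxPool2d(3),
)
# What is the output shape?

Input shape: (25, 5, 108, 160)
  -> after first Conv2d: (25, 97, 108, 160)
  -> after first MaxPool2d: (25, 97, 36, 53)
  -> after second Conv2d: (25, 72, 36, 53)
Output shape: (25, 72, 12, 17)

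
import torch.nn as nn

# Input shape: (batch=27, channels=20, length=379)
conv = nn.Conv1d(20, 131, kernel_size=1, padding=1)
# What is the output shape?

Input shape: (27, 20, 379)
Output shape: (27, 131, 381)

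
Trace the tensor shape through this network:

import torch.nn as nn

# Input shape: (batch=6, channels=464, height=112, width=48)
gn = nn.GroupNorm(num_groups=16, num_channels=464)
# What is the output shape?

Input shape: (6, 464, 112, 48)
Output shape: (6, 464, 112, 48)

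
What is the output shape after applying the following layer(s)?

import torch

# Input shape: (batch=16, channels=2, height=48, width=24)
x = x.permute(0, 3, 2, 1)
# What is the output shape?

Input shape: (16, 2, 48, 24)
Output shape: (16, 24, 48, 2)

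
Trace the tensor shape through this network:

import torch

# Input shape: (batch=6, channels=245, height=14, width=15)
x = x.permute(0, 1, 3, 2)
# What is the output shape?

Input shape: (6, 245, 14, 15)
Output shape: (6, 245, 15, 14)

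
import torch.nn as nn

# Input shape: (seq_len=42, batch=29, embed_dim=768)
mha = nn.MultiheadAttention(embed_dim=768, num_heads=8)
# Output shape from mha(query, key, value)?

Input shape: (42, 29, 768)
Output shape: (42, 29, 768)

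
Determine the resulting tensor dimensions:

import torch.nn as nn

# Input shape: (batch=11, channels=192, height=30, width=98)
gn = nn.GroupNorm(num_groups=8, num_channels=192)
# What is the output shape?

Input shape: (11, 192, 30, 98)
Output shape: (11, 192, 30, 98)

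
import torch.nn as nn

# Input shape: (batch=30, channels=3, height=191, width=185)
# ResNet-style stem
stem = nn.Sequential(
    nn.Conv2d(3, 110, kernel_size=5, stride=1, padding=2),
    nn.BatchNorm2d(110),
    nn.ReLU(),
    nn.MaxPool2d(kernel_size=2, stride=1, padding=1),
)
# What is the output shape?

Input shape: (30, 3, 191, 185)
  -> after Conv2d 5x5 stride=1: (30, 110, 191, 185)
Output shape: (30, 110, 192, 186)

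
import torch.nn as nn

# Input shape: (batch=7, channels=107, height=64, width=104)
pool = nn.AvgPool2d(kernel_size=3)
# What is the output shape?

Input shape: (7, 107, 64, 104)
Output shape: (7, 107, 21, 34)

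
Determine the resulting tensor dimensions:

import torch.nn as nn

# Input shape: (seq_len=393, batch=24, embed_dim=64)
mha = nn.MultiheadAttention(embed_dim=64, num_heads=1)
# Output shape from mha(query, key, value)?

Input shape: (393, 24, 64)
Output shape: (393, 24, 64)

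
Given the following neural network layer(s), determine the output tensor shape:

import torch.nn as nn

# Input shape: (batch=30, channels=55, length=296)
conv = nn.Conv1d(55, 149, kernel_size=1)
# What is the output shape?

Input shape: (30, 55, 296)
Output shape: (30, 149, 296)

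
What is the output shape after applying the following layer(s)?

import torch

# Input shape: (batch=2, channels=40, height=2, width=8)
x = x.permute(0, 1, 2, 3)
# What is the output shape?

Input shape: (2, 40, 2, 8)
Output shape: (2, 40, 2, 8)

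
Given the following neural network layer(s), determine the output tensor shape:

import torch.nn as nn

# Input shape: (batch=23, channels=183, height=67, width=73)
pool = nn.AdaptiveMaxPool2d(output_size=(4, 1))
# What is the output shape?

Input shape: (23, 183, 67, 73)
Output shape: (23, 183, 4, 1)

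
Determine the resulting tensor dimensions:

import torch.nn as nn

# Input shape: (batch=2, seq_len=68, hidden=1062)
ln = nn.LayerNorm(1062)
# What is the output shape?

Input shape: (2, 68, 1062)
Output shape: (2, 68, 1062)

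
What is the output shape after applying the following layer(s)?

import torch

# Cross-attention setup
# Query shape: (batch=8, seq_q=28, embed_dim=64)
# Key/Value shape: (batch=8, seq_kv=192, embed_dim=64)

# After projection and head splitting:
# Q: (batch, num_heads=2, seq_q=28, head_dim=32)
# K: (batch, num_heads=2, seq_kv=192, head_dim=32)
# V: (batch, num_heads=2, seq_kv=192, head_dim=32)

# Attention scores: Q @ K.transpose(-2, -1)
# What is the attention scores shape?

Input shape: (8, 28, 64)
Output shape: (8, 2, 28, 192)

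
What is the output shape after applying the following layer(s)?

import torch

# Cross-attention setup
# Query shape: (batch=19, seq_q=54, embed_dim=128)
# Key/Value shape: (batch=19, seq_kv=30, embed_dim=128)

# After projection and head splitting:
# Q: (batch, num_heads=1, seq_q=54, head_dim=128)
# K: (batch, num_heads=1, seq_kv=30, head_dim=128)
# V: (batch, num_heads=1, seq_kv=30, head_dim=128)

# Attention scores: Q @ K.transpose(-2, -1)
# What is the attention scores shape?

Input shape: (19, 54, 128)
Output shape: (19, 1, 54, 30)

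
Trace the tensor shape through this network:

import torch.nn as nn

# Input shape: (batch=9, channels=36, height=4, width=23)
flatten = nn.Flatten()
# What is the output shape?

Input shape: (9, 36, 4, 23)
Output shape: (9, 3312)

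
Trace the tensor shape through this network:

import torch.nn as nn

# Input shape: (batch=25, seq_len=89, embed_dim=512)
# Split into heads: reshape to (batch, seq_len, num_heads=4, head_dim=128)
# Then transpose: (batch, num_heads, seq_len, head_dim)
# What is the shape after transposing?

Input shape: (25, 89, 512)
  -> after reshape: (25, 89, 4, 128)
Output shape: (25, 4, 89, 128)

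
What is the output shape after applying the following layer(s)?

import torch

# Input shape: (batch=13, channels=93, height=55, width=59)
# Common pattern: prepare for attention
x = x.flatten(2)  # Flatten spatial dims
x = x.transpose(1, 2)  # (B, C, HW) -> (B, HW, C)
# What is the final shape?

Input shape: (13, 93, 55, 59)
  -> after flatten(2): (13, 93, 3245)
Output shape: (13, 3245, 93)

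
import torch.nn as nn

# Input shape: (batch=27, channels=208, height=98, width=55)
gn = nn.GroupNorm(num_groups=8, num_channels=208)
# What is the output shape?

Input shape: (27, 208, 98, 55)
Output shape: (27, 208, 98, 55)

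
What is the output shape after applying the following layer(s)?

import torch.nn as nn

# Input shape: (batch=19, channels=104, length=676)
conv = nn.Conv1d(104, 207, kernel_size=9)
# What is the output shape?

Input shape: (19, 104, 676)
Output shape: (19, 207, 668)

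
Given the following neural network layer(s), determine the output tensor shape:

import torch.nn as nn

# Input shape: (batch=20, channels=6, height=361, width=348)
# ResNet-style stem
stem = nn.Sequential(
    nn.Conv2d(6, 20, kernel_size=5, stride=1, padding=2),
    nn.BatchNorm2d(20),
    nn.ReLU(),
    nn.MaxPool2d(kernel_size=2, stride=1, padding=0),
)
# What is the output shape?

Input shape: (20, 6, 361, 348)
  -> after Conv2d 5x5 stride=1: (20, 20, 361, 348)
Output shape: (20, 20, 360, 347)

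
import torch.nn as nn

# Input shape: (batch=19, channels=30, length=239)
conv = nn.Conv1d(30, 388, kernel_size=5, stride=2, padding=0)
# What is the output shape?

Input shape: (19, 30, 239)
Output shape: (19, 388, 118)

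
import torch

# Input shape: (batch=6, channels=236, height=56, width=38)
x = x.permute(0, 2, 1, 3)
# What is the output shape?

Input shape: (6, 236, 56, 38)
Output shape: (6, 56, 236, 38)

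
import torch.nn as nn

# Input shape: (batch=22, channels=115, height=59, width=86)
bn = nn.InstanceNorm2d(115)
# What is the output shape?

Input shape: (22, 115, 59, 86)
Output shape: (22, 115, 59, 86)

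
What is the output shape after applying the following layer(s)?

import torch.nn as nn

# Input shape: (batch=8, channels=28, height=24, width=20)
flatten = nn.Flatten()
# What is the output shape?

Input shape: (8, 28, 24, 20)
Output shape: (8, 13440)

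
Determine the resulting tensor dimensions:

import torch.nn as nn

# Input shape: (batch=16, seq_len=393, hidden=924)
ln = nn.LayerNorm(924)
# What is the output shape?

Input shape: (16, 393, 924)
Output shape: (16, 393, 924)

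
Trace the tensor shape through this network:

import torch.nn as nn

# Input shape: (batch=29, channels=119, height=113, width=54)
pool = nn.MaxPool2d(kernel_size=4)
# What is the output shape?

Input shape: (29, 119, 113, 54)
Output shape: (29, 119, 28, 13)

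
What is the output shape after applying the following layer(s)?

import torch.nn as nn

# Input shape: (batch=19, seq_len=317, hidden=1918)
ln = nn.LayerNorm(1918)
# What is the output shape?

Input shape: (19, 317, 1918)
Output shape: (19, 317, 1918)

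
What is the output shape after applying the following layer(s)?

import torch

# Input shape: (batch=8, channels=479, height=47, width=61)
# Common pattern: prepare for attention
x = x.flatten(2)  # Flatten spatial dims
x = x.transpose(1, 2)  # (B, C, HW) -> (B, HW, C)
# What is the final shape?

Input shape: (8, 479, 47, 61)
  -> after flatten(2): (8, 479, 2867)
Output shape: (8, 2867, 479)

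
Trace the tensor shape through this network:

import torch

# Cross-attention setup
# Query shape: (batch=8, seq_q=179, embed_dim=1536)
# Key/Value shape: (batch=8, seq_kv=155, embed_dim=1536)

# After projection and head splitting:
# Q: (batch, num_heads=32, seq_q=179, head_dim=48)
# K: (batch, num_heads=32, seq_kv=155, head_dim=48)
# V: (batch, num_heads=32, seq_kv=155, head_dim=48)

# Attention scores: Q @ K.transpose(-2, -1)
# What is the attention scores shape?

Input shape: (8, 179, 1536)
Output shape: (8, 32, 179, 155)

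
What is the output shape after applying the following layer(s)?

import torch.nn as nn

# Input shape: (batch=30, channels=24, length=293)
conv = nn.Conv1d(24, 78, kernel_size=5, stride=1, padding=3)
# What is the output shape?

Input shape: (30, 24, 293)
Output shape: (30, 78, 295)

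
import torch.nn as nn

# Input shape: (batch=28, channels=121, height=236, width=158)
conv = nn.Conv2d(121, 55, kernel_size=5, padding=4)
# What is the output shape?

Input shape: (28, 121, 236, 158)
Output shape: (28, 55, 240, 162)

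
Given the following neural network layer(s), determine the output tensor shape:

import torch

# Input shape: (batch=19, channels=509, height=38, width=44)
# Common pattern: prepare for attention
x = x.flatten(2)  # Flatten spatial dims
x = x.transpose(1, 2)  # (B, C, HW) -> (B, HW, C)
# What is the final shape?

Input shape: (19, 509, 38, 44)
  -> after flatten(2): (19, 509, 1672)
Output shape: (19, 1672, 509)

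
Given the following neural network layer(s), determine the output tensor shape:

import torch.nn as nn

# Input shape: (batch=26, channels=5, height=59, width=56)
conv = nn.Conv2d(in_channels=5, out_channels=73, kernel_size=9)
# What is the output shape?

Input shape: (26, 5, 59, 56)
Output shape: (26, 73, 51, 48)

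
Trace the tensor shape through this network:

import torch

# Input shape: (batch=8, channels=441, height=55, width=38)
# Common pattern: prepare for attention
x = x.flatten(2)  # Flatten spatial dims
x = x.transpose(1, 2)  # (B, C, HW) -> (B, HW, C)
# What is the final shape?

Input shape: (8, 441, 55, 38)
  -> after flatten(2): (8, 441, 2090)
Output shape: (8, 2090, 441)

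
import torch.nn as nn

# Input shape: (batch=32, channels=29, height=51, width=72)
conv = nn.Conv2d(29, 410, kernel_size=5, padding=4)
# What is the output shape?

Input shape: (32, 29, 51, 72)
Output shape: (32, 410, 55, 76)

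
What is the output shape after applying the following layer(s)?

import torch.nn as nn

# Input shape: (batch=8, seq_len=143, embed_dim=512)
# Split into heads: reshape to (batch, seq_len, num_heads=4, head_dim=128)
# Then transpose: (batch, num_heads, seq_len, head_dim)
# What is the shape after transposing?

Input shape: (8, 143, 512)
  -> after reshape: (8, 143, 4, 128)
Output shape: (8, 4, 143, 128)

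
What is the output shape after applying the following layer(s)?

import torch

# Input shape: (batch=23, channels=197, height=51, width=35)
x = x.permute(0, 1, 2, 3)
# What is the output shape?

Input shape: (23, 197, 51, 35)
Output shape: (23, 197, 51, 35)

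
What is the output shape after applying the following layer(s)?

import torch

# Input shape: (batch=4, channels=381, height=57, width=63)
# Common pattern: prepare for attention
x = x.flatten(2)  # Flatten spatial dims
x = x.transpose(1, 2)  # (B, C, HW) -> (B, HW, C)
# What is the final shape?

Input shape: (4, 381, 57, 63)
  -> after flatten(2): (4, 381, 3591)
Output shape: (4, 3591, 381)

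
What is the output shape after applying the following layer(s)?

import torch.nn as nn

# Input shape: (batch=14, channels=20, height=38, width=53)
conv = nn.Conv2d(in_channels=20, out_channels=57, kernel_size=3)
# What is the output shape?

Input shape: (14, 20, 38, 53)
Output shape: (14, 57, 36, 51)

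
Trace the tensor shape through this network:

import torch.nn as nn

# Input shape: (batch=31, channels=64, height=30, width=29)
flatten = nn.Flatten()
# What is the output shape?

Input shape: (31, 64, 30, 29)
Output shape: (31, 55680)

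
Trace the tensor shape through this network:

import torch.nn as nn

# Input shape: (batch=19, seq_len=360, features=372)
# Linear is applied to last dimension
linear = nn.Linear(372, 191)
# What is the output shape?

Input shape: (19, 360, 372)
Output shape: (19, 360, 191)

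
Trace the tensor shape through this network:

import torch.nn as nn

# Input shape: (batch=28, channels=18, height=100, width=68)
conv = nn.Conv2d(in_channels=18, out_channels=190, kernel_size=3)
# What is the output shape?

Input shape: (28, 18, 100, 68)
Output shape: (28, 190, 98, 66)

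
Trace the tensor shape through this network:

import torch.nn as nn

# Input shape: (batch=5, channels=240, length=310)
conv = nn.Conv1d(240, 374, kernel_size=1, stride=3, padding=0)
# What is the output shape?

Input shape: (5, 240, 310)
Output shape: (5, 374, 104)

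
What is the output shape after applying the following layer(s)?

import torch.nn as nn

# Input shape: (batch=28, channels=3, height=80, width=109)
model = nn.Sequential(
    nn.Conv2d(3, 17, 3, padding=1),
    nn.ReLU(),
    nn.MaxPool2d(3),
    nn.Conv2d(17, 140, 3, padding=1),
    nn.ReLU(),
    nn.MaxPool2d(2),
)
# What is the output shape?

Input shape: (28, 3, 80, 109)
  -> after first Conv2d: (28, 17, 80, 109)
  -> after first MaxPool2d: (28, 17, 26, 36)
  -> after second Conv2d: (28, 140, 26, 36)
Output shape: (28, 140, 13, 18)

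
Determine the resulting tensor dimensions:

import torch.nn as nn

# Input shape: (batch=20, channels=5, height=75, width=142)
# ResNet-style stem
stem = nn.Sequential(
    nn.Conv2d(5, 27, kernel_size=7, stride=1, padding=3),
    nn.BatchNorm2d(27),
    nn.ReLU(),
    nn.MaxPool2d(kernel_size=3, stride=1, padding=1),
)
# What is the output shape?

Input shape: (20, 5, 75, 142)
  -> after Conv2d 7x7 stride=1: (20, 27, 75, 142)
Output shape: (20, 27, 75, 142)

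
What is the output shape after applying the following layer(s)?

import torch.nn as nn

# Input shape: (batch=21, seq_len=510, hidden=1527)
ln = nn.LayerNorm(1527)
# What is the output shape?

Input shape: (21, 510, 1527)
Output shape: (21, 510, 1527)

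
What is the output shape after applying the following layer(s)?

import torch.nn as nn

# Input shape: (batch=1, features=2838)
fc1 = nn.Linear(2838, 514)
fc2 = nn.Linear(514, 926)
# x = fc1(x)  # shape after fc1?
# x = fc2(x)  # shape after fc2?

Input shape: (1, 2838)
  -> after fc1: (1, 514)
Output shape: (1, 926)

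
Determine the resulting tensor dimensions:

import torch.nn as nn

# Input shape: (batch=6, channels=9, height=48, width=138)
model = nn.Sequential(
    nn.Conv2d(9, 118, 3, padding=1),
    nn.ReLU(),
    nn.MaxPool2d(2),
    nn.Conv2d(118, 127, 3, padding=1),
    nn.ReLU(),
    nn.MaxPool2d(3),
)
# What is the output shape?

Input shape: (6, 9, 48, 138)
  -> after first Conv2d: (6, 118, 48, 138)
  -> after first MaxPool2d: (6, 118, 24, 69)
  -> after second Conv2d: (6, 127, 24, 69)
Output shape: (6, 127, 8, 23)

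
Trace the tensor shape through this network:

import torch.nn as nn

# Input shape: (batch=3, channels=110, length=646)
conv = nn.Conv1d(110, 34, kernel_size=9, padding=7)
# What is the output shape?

Input shape: (3, 110, 646)
Output shape: (3, 34, 652)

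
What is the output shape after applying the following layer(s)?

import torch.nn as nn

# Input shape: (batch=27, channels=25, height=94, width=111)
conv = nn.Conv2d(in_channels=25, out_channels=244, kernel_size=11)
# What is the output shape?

Input shape: (27, 25, 94, 111)
Output shape: (27, 244, 84, 101)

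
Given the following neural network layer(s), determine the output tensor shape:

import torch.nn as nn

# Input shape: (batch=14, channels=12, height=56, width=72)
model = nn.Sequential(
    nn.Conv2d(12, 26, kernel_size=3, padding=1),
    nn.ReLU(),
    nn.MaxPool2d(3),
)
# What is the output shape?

Input shape: (14, 12, 56, 72)
  -> after Conv2d: (14, 26, 56, 72)
  -> after ReLU: (14, 26, 56, 72)
Output shape: (14, 26, 18, 24)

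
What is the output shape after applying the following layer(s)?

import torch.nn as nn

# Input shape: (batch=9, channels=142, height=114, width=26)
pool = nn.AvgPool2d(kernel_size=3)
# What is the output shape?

Input shape: (9, 142, 114, 26)
Output shape: (9, 142, 38, 8)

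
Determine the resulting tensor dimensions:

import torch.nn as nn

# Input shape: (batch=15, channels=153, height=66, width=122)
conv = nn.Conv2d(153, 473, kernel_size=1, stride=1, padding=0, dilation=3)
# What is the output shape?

Input shape: (15, 153, 66, 122)
Output shape: (15, 473, 66, 122)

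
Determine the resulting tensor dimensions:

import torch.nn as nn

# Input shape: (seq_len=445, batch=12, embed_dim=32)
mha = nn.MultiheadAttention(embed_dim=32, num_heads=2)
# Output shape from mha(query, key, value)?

Input shape: (445, 12, 32)
Output shape: (445, 12, 32)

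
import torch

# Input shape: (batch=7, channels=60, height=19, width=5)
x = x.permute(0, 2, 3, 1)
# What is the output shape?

Input shape: (7, 60, 19, 5)
Output shape: (7, 19, 5, 60)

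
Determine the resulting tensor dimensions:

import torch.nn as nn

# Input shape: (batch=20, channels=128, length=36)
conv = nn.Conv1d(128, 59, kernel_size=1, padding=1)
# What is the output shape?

Input shape: (20, 128, 36)
Output shape: (20, 59, 38)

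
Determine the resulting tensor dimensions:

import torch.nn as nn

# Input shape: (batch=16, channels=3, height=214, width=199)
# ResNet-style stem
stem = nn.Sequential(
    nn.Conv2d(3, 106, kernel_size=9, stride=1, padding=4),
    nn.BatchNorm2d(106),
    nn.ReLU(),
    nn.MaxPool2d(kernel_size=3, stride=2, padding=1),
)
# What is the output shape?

Input shape: (16, 3, 214, 199)
  -> after Conv2d 9x9 stride=1: (16, 106, 214, 199)
Output shape: (16, 106, 107, 100)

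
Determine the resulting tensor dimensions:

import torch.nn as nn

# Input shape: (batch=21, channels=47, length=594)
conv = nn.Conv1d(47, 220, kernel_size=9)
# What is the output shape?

Input shape: (21, 47, 594)
Output shape: (21, 220, 586)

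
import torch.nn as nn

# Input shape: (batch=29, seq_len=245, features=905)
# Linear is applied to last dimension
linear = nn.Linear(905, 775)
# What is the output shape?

Input shape: (29, 245, 905)
Output shape: (29, 245, 775)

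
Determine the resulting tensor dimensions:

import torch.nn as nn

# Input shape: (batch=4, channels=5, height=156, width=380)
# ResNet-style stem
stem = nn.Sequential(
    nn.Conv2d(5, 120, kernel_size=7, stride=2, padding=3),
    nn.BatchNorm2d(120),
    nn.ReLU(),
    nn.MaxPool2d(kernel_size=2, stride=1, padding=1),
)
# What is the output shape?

Input shape: (4, 5, 156, 380)
  -> after Conv2d 7x7 stride=2: (4, 120, 78, 190)
Output shape: (4, 120, 79, 191)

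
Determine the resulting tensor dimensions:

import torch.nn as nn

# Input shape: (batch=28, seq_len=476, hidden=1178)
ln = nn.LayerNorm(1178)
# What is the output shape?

Input shape: (28, 476, 1178)
Output shape: (28, 476, 1178)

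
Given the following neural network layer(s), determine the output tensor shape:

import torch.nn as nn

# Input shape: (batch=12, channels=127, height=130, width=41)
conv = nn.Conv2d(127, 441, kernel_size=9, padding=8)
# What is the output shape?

Input shape: (12, 127, 130, 41)
Output shape: (12, 441, 138, 49)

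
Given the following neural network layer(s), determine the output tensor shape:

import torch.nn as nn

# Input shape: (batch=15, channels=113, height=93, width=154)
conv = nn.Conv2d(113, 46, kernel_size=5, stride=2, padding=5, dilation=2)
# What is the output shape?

Input shape: (15, 113, 93, 154)
Output shape: (15, 46, 48, 78)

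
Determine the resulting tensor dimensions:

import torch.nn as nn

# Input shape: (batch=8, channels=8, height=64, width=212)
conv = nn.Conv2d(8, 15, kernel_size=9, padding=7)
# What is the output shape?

Input shape: (8, 8, 64, 212)
Output shape: (8, 15, 70, 218)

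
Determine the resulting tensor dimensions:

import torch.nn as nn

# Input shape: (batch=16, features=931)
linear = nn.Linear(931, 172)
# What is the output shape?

Input shape: (16, 931)
Output shape: (16, 172)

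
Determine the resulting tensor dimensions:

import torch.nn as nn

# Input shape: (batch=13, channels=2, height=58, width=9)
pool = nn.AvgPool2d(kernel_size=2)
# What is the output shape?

Input shape: (13, 2, 58, 9)
Output shape: (13, 2, 29, 4)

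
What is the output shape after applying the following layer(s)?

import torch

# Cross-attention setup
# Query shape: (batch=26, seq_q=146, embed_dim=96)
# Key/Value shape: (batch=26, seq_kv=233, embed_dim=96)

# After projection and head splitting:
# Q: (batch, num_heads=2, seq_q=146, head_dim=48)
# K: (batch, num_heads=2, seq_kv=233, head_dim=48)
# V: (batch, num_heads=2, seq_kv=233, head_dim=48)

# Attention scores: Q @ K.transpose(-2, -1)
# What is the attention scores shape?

Input shape: (26, 146, 96)
Output shape: (26, 2, 146, 233)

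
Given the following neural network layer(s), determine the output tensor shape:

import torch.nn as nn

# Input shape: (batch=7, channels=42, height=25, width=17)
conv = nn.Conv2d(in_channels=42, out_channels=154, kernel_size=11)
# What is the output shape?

Input shape: (7, 42, 25, 17)
Output shape: (7, 154, 15, 7)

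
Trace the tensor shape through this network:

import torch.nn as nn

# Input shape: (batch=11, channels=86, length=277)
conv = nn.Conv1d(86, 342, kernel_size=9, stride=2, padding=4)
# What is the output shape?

Input shape: (11, 86, 277)
Output shape: (11, 342, 139)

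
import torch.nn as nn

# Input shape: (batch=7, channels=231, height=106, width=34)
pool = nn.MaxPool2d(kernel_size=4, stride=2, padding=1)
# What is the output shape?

Input shape: (7, 231, 106, 34)
Output shape: (7, 231, 53, 17)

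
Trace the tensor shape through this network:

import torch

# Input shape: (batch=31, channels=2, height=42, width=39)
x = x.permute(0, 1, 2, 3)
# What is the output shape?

Input shape: (31, 2, 42, 39)
Output shape: (31, 2, 42, 39)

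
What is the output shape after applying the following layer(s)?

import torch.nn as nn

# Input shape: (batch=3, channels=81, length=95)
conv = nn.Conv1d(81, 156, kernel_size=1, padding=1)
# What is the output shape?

Input shape: (3, 81, 95)
Output shape: (3, 156, 97)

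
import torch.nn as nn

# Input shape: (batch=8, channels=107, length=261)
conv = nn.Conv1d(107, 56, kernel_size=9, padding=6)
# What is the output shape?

Input shape: (8, 107, 261)
Output shape: (8, 56, 265)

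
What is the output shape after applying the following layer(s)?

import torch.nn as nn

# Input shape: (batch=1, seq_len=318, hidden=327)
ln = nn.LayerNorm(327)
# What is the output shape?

Input shape: (1, 318, 327)
Output shape: (1, 318, 327)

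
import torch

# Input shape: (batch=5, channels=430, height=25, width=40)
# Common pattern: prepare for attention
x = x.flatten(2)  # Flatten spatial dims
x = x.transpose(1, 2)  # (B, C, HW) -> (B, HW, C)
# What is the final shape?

Input shape: (5, 430, 25, 40)
  -> after flatten(2): (5, 430, 1000)
Output shape: (5, 1000, 430)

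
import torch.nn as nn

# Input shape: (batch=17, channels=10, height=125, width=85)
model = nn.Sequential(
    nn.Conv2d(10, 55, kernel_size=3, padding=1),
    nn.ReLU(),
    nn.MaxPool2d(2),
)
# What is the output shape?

Input shape: (17, 10, 125, 85)
  -> after Conv2d: (17, 55, 125, 85)
  -> after ReLU: (17, 55, 125, 85)
Output shape: (17, 55, 62, 42)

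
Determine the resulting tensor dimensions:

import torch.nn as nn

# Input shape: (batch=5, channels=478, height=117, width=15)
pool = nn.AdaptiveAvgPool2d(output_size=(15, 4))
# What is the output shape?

Input shape: (5, 478, 117, 15)
Output shape: (5, 478, 15, 4)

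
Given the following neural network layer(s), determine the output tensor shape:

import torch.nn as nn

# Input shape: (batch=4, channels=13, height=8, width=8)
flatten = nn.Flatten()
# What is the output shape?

Input shape: (4, 13, 8, 8)
Output shape: (4, 832)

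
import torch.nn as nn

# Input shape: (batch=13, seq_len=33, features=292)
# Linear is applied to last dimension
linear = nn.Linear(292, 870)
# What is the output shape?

Input shape: (13, 33, 292)
Output shape: (13, 33, 870)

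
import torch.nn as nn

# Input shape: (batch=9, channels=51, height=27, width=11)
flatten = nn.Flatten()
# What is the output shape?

Input shape: (9, 51, 27, 11)
Output shape: (9, 15147)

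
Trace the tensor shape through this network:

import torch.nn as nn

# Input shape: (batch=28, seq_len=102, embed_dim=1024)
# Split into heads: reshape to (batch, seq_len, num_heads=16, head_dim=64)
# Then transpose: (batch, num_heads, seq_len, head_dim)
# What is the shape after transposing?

Input shape: (28, 102, 1024)
  -> after reshape: (28, 102, 16, 64)
Output shape: (28, 16, 102, 64)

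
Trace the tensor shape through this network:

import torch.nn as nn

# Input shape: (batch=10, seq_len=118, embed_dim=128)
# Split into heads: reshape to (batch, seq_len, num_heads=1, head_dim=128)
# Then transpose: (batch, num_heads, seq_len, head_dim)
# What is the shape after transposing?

Input shape: (10, 118, 128)
  -> after reshape: (10, 118, 1, 128)
Output shape: (10, 1, 118, 128)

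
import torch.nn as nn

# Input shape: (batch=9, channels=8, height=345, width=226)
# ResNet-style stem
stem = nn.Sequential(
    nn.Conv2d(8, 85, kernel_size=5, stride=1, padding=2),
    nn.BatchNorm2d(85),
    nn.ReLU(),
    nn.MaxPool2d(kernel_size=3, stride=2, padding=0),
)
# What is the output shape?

Input shape: (9, 8, 345, 226)
  -> after Conv2d 5x5 stride=1: (9, 85, 345, 226)
Output shape: (9, 85, 172, 112)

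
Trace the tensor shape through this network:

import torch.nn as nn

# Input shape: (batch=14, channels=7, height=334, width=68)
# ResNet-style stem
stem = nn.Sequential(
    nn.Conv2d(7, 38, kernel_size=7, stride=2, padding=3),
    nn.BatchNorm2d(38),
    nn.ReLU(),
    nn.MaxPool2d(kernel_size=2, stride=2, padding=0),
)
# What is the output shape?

Input shape: (14, 7, 334, 68)
  -> after Conv2d 7x7 stride=2: (14, 38, 167, 34)
Output shape: (14, 38, 83, 17)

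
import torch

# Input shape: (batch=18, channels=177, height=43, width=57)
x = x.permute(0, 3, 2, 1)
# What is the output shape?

Input shape: (18, 177, 43, 57)
Output shape: (18, 57, 43, 177)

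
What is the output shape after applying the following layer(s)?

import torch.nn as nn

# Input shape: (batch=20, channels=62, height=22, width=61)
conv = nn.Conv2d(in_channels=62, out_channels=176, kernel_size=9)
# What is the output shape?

Input shape: (20, 62, 22, 61)
Output shape: (20, 176, 14, 53)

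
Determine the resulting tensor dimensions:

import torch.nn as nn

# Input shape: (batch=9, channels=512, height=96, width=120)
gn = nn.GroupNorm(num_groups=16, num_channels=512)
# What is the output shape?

Input shape: (9, 512, 96, 120)
Output shape: (9, 512, 96, 120)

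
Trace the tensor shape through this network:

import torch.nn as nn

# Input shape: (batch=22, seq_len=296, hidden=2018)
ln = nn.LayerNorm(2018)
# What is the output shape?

Input shape: (22, 296, 2018)
Output shape: (22, 296, 2018)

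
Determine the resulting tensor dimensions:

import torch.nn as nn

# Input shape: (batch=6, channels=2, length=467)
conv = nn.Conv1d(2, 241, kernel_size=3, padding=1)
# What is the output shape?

Input shape: (6, 2, 467)
Output shape: (6, 241, 467)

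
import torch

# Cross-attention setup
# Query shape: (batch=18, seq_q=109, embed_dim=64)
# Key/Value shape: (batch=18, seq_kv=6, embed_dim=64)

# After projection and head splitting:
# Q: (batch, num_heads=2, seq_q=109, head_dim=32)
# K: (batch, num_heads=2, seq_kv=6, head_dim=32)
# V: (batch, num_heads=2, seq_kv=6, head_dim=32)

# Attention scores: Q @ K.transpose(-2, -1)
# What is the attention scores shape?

Input shape: (18, 109, 64)
Output shape: (18, 2, 109, 6)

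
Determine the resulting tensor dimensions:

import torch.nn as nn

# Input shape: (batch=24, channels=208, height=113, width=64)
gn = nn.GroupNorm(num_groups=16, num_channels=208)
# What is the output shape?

Input shape: (24, 208, 113, 64)
Output shape: (24, 208, 113, 64)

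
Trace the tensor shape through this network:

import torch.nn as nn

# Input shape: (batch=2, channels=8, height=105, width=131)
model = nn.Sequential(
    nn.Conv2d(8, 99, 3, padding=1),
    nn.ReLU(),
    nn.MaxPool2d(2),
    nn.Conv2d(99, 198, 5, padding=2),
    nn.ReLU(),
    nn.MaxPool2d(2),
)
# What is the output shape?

Input shape: (2, 8, 105, 131)
  -> after first Conv2d: (2, 99, 105, 131)
  -> after first MaxPool2d: (2, 99, 52, 65)
  -> after second Conv2d: (2, 198, 52, 65)
Output shape: (2, 198, 26, 32)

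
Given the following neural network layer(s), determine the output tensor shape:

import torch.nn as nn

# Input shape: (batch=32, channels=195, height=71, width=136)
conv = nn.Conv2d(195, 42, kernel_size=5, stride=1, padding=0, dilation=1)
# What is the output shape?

Input shape: (32, 195, 71, 136)
Output shape: (32, 42, 67, 132)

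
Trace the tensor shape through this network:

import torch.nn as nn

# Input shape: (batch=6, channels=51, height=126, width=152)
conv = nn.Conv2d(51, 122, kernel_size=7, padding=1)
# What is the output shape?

Input shape: (6, 51, 126, 152)
Output shape: (6, 122, 122, 148)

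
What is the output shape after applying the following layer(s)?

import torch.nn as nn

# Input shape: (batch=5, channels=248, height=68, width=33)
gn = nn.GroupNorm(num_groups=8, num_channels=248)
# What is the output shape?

Input shape: (5, 248, 68, 33)
Output shape: (5, 248, 68, 33)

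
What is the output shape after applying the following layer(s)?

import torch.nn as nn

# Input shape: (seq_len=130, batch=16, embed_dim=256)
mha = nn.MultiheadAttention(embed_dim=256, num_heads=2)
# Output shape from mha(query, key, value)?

Input shape: (130, 16, 256)
Output shape: (130, 16, 256)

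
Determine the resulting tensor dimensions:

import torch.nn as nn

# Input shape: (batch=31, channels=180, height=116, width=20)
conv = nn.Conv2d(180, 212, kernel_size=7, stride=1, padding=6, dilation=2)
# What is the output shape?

Input shape: (31, 180, 116, 20)
Output shape: (31, 212, 116, 20)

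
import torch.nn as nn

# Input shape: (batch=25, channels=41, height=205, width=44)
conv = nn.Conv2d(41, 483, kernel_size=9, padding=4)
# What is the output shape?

Input shape: (25, 41, 205, 44)
Output shape: (25, 483, 205, 44)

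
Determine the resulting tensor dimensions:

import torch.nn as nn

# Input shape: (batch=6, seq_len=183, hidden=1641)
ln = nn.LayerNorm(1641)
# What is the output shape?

Input shape: (6, 183, 1641)
Output shape: (6, 183, 1641)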